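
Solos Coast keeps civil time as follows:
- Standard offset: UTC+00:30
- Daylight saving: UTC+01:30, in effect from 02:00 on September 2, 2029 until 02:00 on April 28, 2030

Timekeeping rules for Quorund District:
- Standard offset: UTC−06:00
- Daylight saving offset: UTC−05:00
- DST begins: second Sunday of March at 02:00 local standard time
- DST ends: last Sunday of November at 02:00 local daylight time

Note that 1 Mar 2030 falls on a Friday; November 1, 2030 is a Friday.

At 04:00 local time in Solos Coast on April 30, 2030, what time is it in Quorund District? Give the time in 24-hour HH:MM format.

22:30

April 30, 2030 is outside the daylight-saving period (2 September 2029 – 28 April 2030), so Solos Coast is on standard time, UTC+00:30.
04:00 Solos Coast − 0h30m = 03:30 UTC.
1 March 2030 is a Friday, so the first Sunday is March 3 and the second is March 10.
1 November 2030 is a Friday, so Sundays fall on 3, 10, 17, 24; the last is November 24.
At the standard offset (UTC−06:00), 03:30 UTC − 6h = 21:30 Quorund District standard time (rolling into the previous day, 29 April 2030).
The standard-time date in Quorund District, April 29, 2030, falls between 10 March and 24 November, so daylight saving is in effect and Quorund District is at UTC−05:00.
03:30 UTC − 5h = 22:30 Quorund District (rolling into the previous day, 29 April 2030).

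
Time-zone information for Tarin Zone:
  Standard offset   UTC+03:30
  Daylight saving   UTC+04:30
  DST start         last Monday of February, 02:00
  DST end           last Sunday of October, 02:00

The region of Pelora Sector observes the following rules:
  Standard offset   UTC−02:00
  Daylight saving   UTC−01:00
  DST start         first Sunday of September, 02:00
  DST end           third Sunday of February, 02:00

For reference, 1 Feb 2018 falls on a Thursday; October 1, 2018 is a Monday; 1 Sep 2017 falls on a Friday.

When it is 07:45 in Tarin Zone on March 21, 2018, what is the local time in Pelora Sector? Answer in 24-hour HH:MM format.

1 February 2018 is a Thursday, so Mondays fall on 5, 12, 19, 26; the last is February 26.
1 October 2018 is a Monday, so Sundays fall on 7, 14, 21, 28; the last is October 28.
Daylight saving runs 26 February – 28 October; March 21, 2018 is inside that window, so Tarin Zone is at UTC+04:30.
07:45 Tarin Zone − 4h30m = 03:15 UTC.
1 September 2017 is a Friday, so the first Sunday is September 3.
1 February 2018 is a Thursday, so the first Sunday is February 4 and the third is February 18.
At the standard offset (UTC−02:00), 03:15 UTC − 2h = 01:15 Pelora Sector standard time.
Daylight saving runs 3 September 2017 – 18 February 2018; the standard-time date in Pelora Sector, March 21, 2018, is outside that window, so Pelora Sector is on standard time at UTC−02:00.
03:15 UTC − 2h = 01:15 Pelora Sector.

01:15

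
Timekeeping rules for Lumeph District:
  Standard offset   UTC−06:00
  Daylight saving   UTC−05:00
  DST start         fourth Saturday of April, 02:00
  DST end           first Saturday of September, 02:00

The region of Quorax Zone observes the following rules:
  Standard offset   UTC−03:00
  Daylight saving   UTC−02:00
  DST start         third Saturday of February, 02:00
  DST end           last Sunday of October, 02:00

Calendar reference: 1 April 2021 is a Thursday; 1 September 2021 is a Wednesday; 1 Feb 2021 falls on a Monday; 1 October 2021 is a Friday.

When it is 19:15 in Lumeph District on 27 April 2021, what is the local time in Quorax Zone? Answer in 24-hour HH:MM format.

1 April 2021 is a Thursday, so the first Saturday is April 3 and the fourth is April 24.
1 September 2021 is a Wednesday, so the first Saturday is September 4.
27 April 2021 falls between 24 April and 4 September, so daylight saving is in effect and Lumeph District is at UTC−05:00.
19:15 Lumeph District + 5h = 00:15 UTC (rolling into the next day, 28 April 2021).
1 February 2021 is a Monday, so the first Saturday is February 6 and the third is February 20.
1 October 2021 is a Friday, so Sundays fall on 3, 10, 17, 24, 31; the last is October 31.
At the standard offset (UTC−03:00), 00:15 UTC − 3h = 21:15 Quorax Zone standard time (rolling into the previous day, 27 April 2021).
The standard-time date in Quorax Zone, 27 April 2021, falls between 20 February and 31 October, so daylight saving is in effect and Quorax Zone is at UTC−02:00.
00:15 UTC − 2h = 22:15 Quorax Zone (rolling into the previous day, 27 April 2021).

22:15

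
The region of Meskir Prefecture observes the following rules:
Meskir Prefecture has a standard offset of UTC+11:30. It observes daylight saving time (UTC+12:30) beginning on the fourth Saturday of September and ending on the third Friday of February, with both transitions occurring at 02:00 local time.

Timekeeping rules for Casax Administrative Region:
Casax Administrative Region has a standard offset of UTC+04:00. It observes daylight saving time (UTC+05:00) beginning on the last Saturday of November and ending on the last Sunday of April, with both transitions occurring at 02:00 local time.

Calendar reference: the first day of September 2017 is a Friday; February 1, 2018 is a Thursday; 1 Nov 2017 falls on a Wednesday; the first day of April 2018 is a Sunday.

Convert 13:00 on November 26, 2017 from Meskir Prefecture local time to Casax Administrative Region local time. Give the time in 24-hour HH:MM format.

05:30

1 September 2017 is a Friday, so the first Saturday is September 2 and the fourth is September 23.
1 February 2018 is a Thursday, so the first Friday is February 2 and the third is February 16.
November 26, 2017 lies within the daylight-saving period (23 September 2017 – 16 February 2018), so Meskir Prefecture is on daylight time, UTC+12:30.
13:00 Meskir Prefecture − 12h30m = 00:30 UTC.
1 November 2017 is a Wednesday, so Saturdays fall on 4, 11, 18, 25; the last is November 25.
1 April 2018 is a Sunday, so Sundays fall on 1, 8, 15, 22, 29; the last is April 29.
At the standard offset (UTC+04:00), 00:30 UTC + 4h = 04:30 Casax Administrative Region standard time.
Daylight saving runs 25 November 2017 – 29 April 2018; the standard-time date in Casax Administrative Region, November 26, 2017, is inside that window, so Casax Administrative Region is at UTC+05:00.
00:30 UTC + 5h = 05:30 Casax Administrative Region.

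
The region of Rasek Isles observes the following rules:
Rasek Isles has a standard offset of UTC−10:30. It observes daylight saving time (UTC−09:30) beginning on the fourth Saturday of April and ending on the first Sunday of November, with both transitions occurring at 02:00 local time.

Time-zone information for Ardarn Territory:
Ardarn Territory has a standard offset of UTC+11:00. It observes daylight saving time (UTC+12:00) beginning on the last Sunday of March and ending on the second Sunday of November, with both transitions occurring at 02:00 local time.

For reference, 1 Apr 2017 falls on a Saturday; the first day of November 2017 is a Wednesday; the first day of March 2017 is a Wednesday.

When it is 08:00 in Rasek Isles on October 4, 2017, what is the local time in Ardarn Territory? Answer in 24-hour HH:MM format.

1 April 2017 is a Saturday, so the first Saturday is April 1 and the fourth is April 22.
1 November 2017 is a Wednesday, so the first Sunday is November 5.
October 4, 2017 lies within the daylight-saving period (22 April – 5 November), so Rasek Isles is on daylight time, UTC−09:30.
08:00 Rasek Isles + 9h30m = 17:30 UTC.
1 March 2017 is a Wednesday, so Sundays fall on 5, 12, 19, 26; the last is March 26.
1 November 2017 is a Wednesday, so the first Sunday is November 5 and the second is November 12.
At the standard offset (UTC+11:00), 17:30 UTC + 11h = 04:30 Ardarn Territory standard time (rolling into the next day, 5 October 2017).
The standard-time date in Ardarn Territory, October 5, 2017, lies within the daylight-saving period (26 March – 12 November), so Ardarn Territory is on daylight time, UTC+12:00.
17:30 UTC + 12h = 05:30 Ardarn Territory (rolling into the next day, 5 October 2017).

05:30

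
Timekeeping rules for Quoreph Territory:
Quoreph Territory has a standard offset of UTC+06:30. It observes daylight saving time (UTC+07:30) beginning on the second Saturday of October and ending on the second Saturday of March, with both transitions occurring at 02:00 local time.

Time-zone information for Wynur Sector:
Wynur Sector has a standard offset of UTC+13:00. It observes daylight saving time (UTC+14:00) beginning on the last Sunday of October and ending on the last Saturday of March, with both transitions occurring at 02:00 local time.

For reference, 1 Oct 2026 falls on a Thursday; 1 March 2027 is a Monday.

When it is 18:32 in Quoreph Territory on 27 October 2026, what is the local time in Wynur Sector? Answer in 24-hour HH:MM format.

1 October 2026 is a Thursday, so the first Saturday is October 3 and the second is October 10.
1 March 2027 is a Monday, so the first Saturday is March 6 and the second is March 13.
27 October 2026 lies within the daylight-saving period (10 October 2026 – 13 March 2027), so Quoreph Territory is on daylight time, UTC+07:30.
18:32 Quoreph Territory − 7h30m = 11:02 UTC.
1 October 2026 is a Thursday, so Sundays fall on 4, 11, 18, 25; the last is October 25.
1 March 2027 is a Monday, so Saturdays fall on 6, 13, 20, 27; the last is March 27.
At the standard offset (UTC+13:00), 11:02 UTC + 13h = 00:02 Wynur Sector standard time (rolling into the next day, 28 October 2026).
The standard-time date in Wynur Sector, 28 October 2026, lies within the daylight-saving period (25 October 2026 – 27 March 2027), so Wynur Sector is on daylight time, UTC+14:00.
11:02 UTC + 14h = 01:02 Wynur Sector (rolling into the next day, 28 October 2026).

01:02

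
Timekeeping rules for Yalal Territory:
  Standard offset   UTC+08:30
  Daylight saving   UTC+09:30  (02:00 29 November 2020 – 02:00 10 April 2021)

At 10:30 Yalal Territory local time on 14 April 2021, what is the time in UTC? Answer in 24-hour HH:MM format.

02:00

14 April 2021 is outside the daylight-saving period (29 November 2020 – 10 April 2021), so Yalal Territory is on standard time, UTC+08:30.
10:30 local − 8h30m = 02:00 UTC.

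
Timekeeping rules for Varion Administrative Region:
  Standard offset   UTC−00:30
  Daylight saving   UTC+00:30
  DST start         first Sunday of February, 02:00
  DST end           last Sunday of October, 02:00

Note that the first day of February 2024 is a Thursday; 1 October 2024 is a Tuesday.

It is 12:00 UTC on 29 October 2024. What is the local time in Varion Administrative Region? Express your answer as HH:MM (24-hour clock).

11:30

1 February 2024 is a Thursday, so the first Sunday is February 4.
1 October 2024 is a Tuesday, so Sundays fall on 6, 13, 20, 27; the last is October 27.
At the standard offset (UTC−00:30), 12:00 UTC − 0h30m = 11:30 Varion Administrative Region standard time.
The standard-time date in Varion Administrative Region, 29 October 2024, is outside the daylight-saving period (4 February – 27 October), so Varion Administrative Region is on standard time, UTC−00:30.
12:00 UTC − 0h30m = 11:30 local.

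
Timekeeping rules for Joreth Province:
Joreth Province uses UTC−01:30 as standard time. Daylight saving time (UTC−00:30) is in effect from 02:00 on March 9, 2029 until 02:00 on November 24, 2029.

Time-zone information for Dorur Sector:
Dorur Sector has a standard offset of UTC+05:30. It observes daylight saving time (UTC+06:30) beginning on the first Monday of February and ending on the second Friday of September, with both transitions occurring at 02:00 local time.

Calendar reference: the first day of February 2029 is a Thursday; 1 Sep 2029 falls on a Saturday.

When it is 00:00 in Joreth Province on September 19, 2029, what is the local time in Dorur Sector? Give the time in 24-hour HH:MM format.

06:00

Daylight saving runs 9 March – 24 November; September 19, 2029 is inside that window, so Joreth Province is at UTC−00:30.
00:00 Joreth Province + 0h30m = 00:30 UTC.
1 February 2029 is a Thursday, so the first Monday is February 5.
1 September 2029 is a Saturday, so the first Friday is September 7 and the second is September 14.
At the standard offset (UTC+05:30), 00:30 UTC + 5h30m = 06:00 Dorur Sector standard time.
Daylight saving runs 5 February – 14 September; the standard-time date in Dorur Sector, September 19, 2029, is outside that window, so Dorur Sector is on standard time at UTC+05:30.
00:30 UTC + 5h30m = 06:00 Dorur Sector.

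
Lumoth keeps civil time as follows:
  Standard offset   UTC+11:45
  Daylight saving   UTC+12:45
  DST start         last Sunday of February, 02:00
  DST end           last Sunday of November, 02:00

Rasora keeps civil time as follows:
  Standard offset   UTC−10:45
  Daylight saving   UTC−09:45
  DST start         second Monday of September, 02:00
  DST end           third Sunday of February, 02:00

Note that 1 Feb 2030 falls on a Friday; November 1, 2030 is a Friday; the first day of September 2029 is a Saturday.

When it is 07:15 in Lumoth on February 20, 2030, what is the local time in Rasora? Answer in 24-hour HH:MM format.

08:45

1 February 2030 is a Friday, so Sundays fall on 3, 10, 17, 24; the last is February 24.
1 November 2030 is a Friday, so Sundays fall on 3, 10, 17, 24; the last is November 24.
February 20, 2030 is outside the daylight-saving period (24 February – 24 November), so Lumoth is on standard time, UTC+11:45.
07:15 Lumoth − 11h45m = 19:30 UTC (rolling into the previous day, 19 February 2030).
1 September 2029 is a Saturday, so the first Monday is September 3 and the second is September 10.
1 February 2030 is a Friday, so the first Sunday is February 3 and the third is February 17.
At the standard offset (UTC−10:45), 19:30 UTC − 10h45m = 08:45 Rasora standard time.
The standard-time date in Rasora, February 19, 2030, does not fall between 10 September 2029 and 17 February 2030, so daylight saving is not in effect and Rasora is at UTC−10:45.
19:30 UTC − 10h45m = 08:45 Rasora.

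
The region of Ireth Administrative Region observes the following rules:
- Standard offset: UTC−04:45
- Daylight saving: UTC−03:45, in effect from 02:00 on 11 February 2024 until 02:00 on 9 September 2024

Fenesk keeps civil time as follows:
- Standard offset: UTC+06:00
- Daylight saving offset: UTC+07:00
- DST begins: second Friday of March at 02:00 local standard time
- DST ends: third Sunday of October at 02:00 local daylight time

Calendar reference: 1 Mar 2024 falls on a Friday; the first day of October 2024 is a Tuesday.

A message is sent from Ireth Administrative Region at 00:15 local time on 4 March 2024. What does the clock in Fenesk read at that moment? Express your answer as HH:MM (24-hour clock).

Daylight saving runs 11 February – 9 September; 4 March 2024 is inside that window, so Ireth Administrative Region is at UTC−03:45.
00:15 Ireth Administrative Region + 3h45m = 04:00 UTC.
1 March 2024 is a Friday, so the first Friday is March 1 and the second is March 8.
1 October 2024 is a Tuesday, so the first Sunday is October 6 and the third is October 20.
At the standard offset (UTC+06:00), 04:00 UTC + 6h = 10:00 Fenesk standard time.
Daylight saving runs 8 March – 20 October; the standard-time date in Fenesk, 4 March 2024, is outside that window, so Fenesk is on standard time at UTC+06:00.
04:00 UTC + 6h = 10:00 Fenesk.

10:00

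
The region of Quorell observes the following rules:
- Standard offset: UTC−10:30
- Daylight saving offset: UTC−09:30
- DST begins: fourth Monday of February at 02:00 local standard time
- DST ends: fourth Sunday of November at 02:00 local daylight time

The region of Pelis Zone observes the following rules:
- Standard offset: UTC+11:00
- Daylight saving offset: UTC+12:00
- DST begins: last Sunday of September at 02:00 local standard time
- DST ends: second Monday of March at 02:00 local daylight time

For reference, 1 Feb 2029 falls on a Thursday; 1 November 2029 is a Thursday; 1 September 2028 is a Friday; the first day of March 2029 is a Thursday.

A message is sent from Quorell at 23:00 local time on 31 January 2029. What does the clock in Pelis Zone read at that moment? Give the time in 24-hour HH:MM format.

1 February 2029 is a Thursday, so the first Monday is February 5 and the fourth is February 26.
1 November 2029 is a Thursday, so the first Sunday is November 4 and the fourth is November 25.
31 January 2029 does not fall between 26 February and 25 November, so daylight saving is not in effect and Quorell is at UTC−10:30.
23:00 Quorell + 10h30m = 09:30 UTC (rolling into the next day, 1 February 2029).
1 September 2028 is a Friday, so Sundays fall on 3, 10, 17, 24; the last is September 24.
1 March 2029 is a Thursday, so the first Monday is March 5 and the second is March 12.
At the standard offset (UTC+11:00), 09:30 UTC + 11h = 20:30 Pelis Zone standard time.
The standard-time date in Pelis Zone, 1 February 2029, lies within the daylight-saving period (24 September 2028 – 12 March 2029), so Pelis Zone is on daylight time, UTC+12:00.
09:30 UTC + 12h = 21:30 Pelis Zone.

21:30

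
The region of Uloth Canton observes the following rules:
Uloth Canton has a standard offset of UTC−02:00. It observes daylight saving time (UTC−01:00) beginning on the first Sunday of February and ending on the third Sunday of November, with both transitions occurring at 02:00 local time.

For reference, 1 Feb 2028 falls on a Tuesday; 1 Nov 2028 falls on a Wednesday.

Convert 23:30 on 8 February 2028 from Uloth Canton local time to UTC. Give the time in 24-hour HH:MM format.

00:30

1 February 2028 is a Tuesday, so the first Sunday is February 6.
1 November 2028 is a Wednesday, so the first Sunday is November 5 and the third is November 19.
8 February 2028 falls between 6 February and 19 November, so daylight saving is in effect and Uloth Canton is at UTC−01:00.
23:30 local + 1h = 00:30 UTC (rolling into the next day, 9 February 2028).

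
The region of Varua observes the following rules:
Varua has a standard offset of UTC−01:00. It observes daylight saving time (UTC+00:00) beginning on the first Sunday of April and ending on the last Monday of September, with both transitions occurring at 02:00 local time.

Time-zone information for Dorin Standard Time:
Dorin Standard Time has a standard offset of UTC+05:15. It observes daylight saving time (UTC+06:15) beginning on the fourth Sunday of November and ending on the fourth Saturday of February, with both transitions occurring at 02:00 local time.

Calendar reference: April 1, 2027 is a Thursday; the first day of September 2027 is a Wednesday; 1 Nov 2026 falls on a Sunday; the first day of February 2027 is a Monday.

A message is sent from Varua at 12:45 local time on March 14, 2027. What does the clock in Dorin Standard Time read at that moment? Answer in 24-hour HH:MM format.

19:00

1 April 2027 is a Thursday, so the first Sunday is April 4.
1 September 2027 is a Wednesday, so Mondays fall on 6, 13, 20, 27; the last is September 27.
Daylight saving runs 4 April – 27 September; March 14, 2027 is outside that window, so Varua is on standard time at UTC−01:00.
12:45 Varua + 1h = 13:45 UTC.
1 November 2026 is a Sunday, so the first Sunday is November 1 and the fourth is November 22.
1 February 2027 is a Monday, so the first Saturday is February 6 and the fourth is February 27.
At the standard offset (UTC+05:15), 13:45 UTC + 5h15m = 19:00 Dorin Standard Time standard time.
The standard-time date in Dorin Standard Time, March 14, 2027, does not fall between 22 November 2026 and 27 February 2027, so daylight saving is not in effect and Dorin Standard Time is at UTC+05:15.
13:45 UTC + 5h15m = 19:00 Dorin Standard Time.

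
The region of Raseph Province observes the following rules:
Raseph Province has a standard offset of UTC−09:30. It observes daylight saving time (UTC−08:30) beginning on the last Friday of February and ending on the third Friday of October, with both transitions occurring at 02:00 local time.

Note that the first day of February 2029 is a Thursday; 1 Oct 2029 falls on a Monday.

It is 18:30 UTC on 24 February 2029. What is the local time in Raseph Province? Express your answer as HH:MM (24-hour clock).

1 February 2029 is a Thursday, so Fridays fall on 2, 9, 16, 23; the last is February 23.
1 October 2029 is a Monday, so the first Friday is October 5 and the third is October 19.
At the standard offset (UTC−09:30), 18:30 UTC − 9h30m = 09:00 Raseph Province standard time.
The standard-time date in Raseph Province, 24 February 2029, falls between 23 February and 19 October, so daylight saving is in effect and Raseph Province is at UTC−08:30.
18:30 UTC − 8h30m = 10:00 local.

10:00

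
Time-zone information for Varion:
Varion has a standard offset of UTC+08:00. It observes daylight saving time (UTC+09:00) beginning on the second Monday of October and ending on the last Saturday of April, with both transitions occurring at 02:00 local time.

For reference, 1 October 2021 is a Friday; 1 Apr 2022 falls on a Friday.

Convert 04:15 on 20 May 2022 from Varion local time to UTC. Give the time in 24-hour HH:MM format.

20:15

1 October 2021 is a Friday, so the first Monday is October 4 and the second is October 11.
1 April 2022 is a Friday, so Saturdays fall on 2, 9, 16, 23, 30; the last is April 30.
20 May 2022 is outside the daylight-saving period (11 October 2021 – 30 April 2022), so Varion is on standard time, UTC+08:00.
04:15 local − 8h = 20:15 UTC (rolling into the previous day, 19 May 2022).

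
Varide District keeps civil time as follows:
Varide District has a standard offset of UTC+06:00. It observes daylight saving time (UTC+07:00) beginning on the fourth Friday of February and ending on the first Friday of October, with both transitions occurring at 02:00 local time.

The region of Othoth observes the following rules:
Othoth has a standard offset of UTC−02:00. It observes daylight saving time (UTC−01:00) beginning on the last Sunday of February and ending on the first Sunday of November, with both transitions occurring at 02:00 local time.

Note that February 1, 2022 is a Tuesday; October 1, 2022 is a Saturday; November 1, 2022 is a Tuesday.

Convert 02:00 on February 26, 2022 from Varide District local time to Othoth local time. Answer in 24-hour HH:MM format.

17:00

1 February 2022 is a Tuesday, so the first Friday is February 4 and the fourth is February 25.
1 October 2022 is a Saturday, so the first Friday is October 7.
Daylight saving runs 25 February – 7 October; February 26, 2022 is inside that window, so Varide District is at UTC+07:00.
02:00 Varide District − 7h = 19:00 UTC (rolling into the previous day, 25 February 2022).
1 February 2022 is a Tuesday, so Sundays fall on 6, 13, 20, 27; the last is February 27.
1 November 2022 is a Tuesday, so the first Sunday is November 6.
At the standard offset (UTC−02:00), 19:00 UTC − 2h = 17:00 Othoth standard time.
The standard-time date in Othoth, February 25, 2022, does not fall between 27 February and 6 November, so daylight saving is not in effect and Othoth is at UTC−02:00.
19:00 UTC − 2h = 17:00 Othoth.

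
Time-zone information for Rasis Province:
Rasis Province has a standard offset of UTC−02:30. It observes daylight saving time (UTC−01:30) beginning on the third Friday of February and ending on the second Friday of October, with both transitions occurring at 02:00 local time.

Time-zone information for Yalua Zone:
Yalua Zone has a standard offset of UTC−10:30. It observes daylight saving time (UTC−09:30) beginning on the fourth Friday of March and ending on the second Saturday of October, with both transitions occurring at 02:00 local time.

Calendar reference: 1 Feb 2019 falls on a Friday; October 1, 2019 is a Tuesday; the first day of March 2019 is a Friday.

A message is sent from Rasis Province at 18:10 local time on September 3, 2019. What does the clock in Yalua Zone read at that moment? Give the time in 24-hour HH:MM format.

1 February 2019 is a Friday, so the first Friday is February 1 and the third is February 15.
1 October 2019 is a Tuesday, so the first Friday is October 4 and the second is October 11.
Daylight saving runs 15 February – 11 October; September 3, 2019 is inside that window, so Rasis Province is at UTC−01:30.
18:10 Rasis Province + 1h30m = 19:40 UTC.
1 March 2019 is a Friday, so the first Friday is March 1 and the fourth is March 22.
1 October 2019 is a Tuesday, so the first Saturday is October 5 and the second is October 12.
At the standard offset (UTC−10:30), 19:40 UTC − 10h30m = 09:10 Yalua Zone standard time.
Daylight saving runs 22 March – 12 October; the standard-time date in Yalua Zone, September 3, 2019, is inside that window, so Yalua Zone is at UTC−09:30.
19:40 UTC − 9h30m = 10:10 Yalua Zone.

10:10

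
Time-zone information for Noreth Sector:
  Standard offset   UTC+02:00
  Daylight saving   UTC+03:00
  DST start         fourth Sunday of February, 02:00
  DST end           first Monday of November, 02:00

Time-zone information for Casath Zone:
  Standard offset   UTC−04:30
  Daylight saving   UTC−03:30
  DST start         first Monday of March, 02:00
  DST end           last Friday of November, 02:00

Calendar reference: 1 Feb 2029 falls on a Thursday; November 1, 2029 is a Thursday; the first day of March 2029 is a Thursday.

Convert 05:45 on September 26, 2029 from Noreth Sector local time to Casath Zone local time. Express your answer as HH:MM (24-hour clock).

23:15

1 February 2029 is a Thursday, so the first Sunday is February 4 and the fourth is February 25.
1 November 2029 is a Thursday, so the first Monday is November 5.
September 26, 2029 falls between 25 February and 5 November, so daylight saving is in effect and Noreth Sector is at UTC+03:00.
05:45 Noreth Sector − 3h = 02:45 UTC.
1 March 2029 is a Thursday, so the first Monday is March 5.
1 November 2029 is a Thursday, so Fridays fall on 2, 9, 16, 23, 30; the last is November 30.
At the standard offset (UTC−04:30), 02:45 UTC − 4h30m = 22:15 Casath Zone standard time (rolling into the previous day, 25 September 2029).
Daylight saving runs 5 March – 30 November; the standard-time date in Casath Zone, September 25, 2029, is inside that window, so Casath Zone is at UTC−03:30.
02:45 UTC − 3h30m = 23:15 Casath Zone (rolling into the previous day, 25 September 2029).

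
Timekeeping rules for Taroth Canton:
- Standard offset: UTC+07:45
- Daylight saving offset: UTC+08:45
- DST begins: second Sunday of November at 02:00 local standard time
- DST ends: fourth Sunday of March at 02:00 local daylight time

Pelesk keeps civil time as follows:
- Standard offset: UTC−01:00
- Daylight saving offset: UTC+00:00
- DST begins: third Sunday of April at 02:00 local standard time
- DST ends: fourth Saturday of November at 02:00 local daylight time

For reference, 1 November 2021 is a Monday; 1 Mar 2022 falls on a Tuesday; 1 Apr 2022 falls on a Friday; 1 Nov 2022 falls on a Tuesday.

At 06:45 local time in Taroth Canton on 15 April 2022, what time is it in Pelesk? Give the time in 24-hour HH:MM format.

1 November 2021 is a Monday, so the first Sunday is November 7 and the second is November 14.
1 March 2022 is a Tuesday, so the first Sunday is March 6 and the fourth is March 27.
15 April 2022 is outside the daylight-saving period (14 November 2021 – 27 March 2022), so Taroth Canton is on standard time, UTC+07:45.
06:45 Taroth Canton − 7h45m = 23:00 UTC (rolling into the previous day, 14 April 2022).
1 April 2022 is a Friday, so the first Sunday is April 3 and the third is April 17.
1 November 2022 is a Tuesday, so the first Saturday is November 5 and the fourth is November 26.
At the standard offset (UTC−01:00), 23:00 UTC − 1h = 22:00 Pelesk standard time.
Daylight saving runs 17 April – 26 November; the standard-time date in Pelesk, 14 April 2022, is outside that window, so Pelesk is on standard time at UTC−01:00.
23:00 UTC − 1h = 22:00 Pelesk.

22:00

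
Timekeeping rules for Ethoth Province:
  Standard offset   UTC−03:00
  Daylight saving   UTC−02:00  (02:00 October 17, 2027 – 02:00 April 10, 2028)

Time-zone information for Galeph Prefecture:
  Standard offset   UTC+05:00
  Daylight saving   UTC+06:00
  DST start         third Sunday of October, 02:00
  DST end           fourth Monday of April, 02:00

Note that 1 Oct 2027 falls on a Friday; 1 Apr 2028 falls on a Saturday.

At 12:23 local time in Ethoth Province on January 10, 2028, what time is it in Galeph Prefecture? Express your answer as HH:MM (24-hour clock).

January 10, 2028 lies within the daylight-saving period (17 October 2027 – 10 April 2028), so Ethoth Province is on daylight time, UTC−02:00.
12:23 Ethoth Province + 2h = 14:23 UTC.
1 October 2027 is a Friday, so the first Sunday is October 3 and the third is October 17.
1 April 2028 is a Saturday, so the first Monday is April 3 and the fourth is April 24.
At the standard offset (UTC+05:00), 14:23 UTC + 5h = 19:23 Galeph Prefecture standard time.
The standard-time date in Galeph Prefecture, January 10, 2028, falls between 17 October 2027 and 24 April 2028, so daylight saving is in effect and Galeph Prefecture is at UTC+06:00.
14:23 UTC + 6h = 20:23 Galeph Prefecture.

20:23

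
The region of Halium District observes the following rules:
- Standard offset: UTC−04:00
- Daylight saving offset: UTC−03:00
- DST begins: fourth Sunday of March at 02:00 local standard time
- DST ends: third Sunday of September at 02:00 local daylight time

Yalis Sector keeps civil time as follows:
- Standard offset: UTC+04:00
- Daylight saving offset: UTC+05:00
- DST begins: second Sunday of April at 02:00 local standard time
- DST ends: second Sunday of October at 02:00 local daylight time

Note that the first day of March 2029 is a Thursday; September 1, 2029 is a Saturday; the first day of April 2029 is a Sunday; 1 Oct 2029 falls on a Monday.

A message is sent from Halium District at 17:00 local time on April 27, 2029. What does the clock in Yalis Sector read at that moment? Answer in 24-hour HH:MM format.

01:00

1 March 2029 is a Thursday, so the first Sunday is March 4 and the fourth is March 25.
1 September 2029 is a Saturday, so the first Sunday is September 2 and the third is September 16.
April 27, 2029 lies within the daylight-saving period (25 March – 16 September), so Halium District is on daylight time, UTC−03:00.
17:00 Halium District + 3h = 20:00 UTC.
1 April 2029 is a Sunday, so the first Sunday is April 1 and the second is April 8.
1 October 2029 is a Monday, so the first Sunday is October 7 and the second is October 14.
At the standard offset (UTC+04:00), 20:00 UTC + 4h = 00:00 Yalis Sector standard time (rolling into the next day, 28 April 2029).
Daylight saving runs 8 April – 14 October; the standard-time date in Yalis Sector, April 28, 2029, is inside that window, so Yalis Sector is at UTC+05:00.
20:00 UTC + 5h = 01:00 Yalis Sector (rolling into the next day, 28 April 2029).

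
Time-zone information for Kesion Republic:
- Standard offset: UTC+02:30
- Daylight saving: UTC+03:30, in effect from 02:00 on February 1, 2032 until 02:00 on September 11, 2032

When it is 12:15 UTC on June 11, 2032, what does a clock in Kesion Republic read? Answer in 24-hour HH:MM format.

At the standard offset (UTC+02:30), 12:15 UTC + 2h30m = 14:45 Kesion Republic standard time.
Daylight saving runs 1 February – 11 September; the standard-time date in Kesion Republic, June 11, 2032, is inside that window, so Kesion Republic is at UTC+03:30.
12:15 UTC + 3h30m = 15:45 local.

15:45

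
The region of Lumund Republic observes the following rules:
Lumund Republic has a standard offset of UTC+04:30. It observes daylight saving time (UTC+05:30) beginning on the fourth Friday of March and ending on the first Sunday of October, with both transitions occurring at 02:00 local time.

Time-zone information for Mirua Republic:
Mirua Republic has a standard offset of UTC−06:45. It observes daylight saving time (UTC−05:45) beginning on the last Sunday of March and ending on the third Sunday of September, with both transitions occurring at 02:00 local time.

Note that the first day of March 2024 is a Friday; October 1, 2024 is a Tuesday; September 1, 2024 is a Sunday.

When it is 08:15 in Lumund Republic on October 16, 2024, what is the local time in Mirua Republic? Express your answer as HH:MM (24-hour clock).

1 March 2024 is a Friday, so the first Friday is March 1 and the fourth is March 22.
1 October 2024 is a Tuesday, so the first Sunday is October 6.
October 16, 2024 is outside the daylight-saving period (22 March – 6 October), so Lumund Republic is on standard time, UTC+04:30.
08:15 Lumund Republic − 4h30m = 03:45 UTC.
1 March 2024 is a Friday, so Sundays fall on 3, 10, 17, 24, 31; the last is March 31.
1 September 2024 is a Sunday, so the first Sunday is September 1 and the third is September 15.
At the standard offset (UTC−06:45), 03:45 UTC − 6h45m = 21:00 Mirua Republic standard time (rolling into the previous day, 15 October 2024).
The standard-time date in Mirua Republic, October 15, 2024, does not fall between 31 March and 15 September, so daylight saving is not in effect and Mirua Republic is at UTC−06:45.
03:45 UTC − 6h45m = 21:00 Mirua Republic (rolling into the previous day, 15 October 2024).

21:00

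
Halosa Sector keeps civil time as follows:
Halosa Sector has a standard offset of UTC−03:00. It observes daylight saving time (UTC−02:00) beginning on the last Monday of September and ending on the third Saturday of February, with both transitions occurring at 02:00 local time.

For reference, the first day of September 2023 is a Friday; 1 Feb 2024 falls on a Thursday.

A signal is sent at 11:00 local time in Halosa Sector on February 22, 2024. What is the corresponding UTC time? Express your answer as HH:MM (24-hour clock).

14:00

1 September 2023 is a Friday, so Mondays fall on 4, 11, 18, 25; the last is September 25.
1 February 2024 is a Thursday, so the first Saturday is February 3 and the third is February 17.
February 22, 2024 does not fall between 25 September 2023 and 17 February 2024, so daylight saving is not in effect and Halosa Sector is at UTC−03:00.
11:00 local + 3h = 14:00 UTC.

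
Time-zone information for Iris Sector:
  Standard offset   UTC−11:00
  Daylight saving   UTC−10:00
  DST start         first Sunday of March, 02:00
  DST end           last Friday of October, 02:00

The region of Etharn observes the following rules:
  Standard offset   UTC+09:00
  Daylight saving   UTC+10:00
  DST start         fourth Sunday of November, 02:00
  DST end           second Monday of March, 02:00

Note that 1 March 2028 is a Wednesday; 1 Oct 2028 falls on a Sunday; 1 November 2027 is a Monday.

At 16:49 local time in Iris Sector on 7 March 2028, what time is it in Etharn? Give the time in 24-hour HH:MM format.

1 March 2028 is a Wednesday, so the first Sunday is March 5.
1 October 2028 is a Sunday, so Fridays fall on 6, 13, 20, 27; the last is October 27.
7 March 2028 falls between 5 March and 27 October, so daylight saving is in effect and Iris Sector is at UTC−10:00.
16:49 Iris Sector + 10h = 02:49 UTC (rolling into the next day, 8 March 2028).
1 November 2027 is a Monday, so the first Sunday is November 7 and the fourth is November 28.
1 March 2028 is a Wednesday, so the first Monday is March 6 and the second is March 13.
At the standard offset (UTC+09:00), 02:49 UTC + 9h = 11:49 Etharn standard time.
The standard-time date in Etharn, 8 March 2028, falls between 28 November 2027 and 13 March 2028, so daylight saving is in effect and Etharn is at UTC+10:00.
02:49 UTC + 10h = 12:49 Etharn.

12:49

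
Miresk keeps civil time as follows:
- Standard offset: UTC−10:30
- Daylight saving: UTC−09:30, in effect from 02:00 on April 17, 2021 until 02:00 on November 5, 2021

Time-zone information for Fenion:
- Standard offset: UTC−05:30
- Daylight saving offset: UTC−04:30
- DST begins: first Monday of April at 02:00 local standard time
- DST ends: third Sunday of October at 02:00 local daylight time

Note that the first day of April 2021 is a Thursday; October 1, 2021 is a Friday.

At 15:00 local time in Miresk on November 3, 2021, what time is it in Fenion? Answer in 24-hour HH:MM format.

19:00

Daylight saving runs 17 April – 5 November; November 3, 2021 is inside that window, so Miresk is at UTC−09:30.
15:00 Miresk + 9h30m = 00:30 UTC (rolling into the next day, 4 November 2021).
1 April 2021 is a Thursday, so the first Monday is April 5.
1 October 2021 is a Friday, so the first Sunday is October 3 and the third is October 17.
At the standard offset (UTC−05:30), 00:30 UTC − 5h30m = 19:00 Fenion standard time (rolling into the previous day, 3 November 2021).
The standard-time date in Fenion, November 3, 2021, is outside the daylight-saving period (5 April – 17 October), so Fenion is on standard time, UTC−05:30.
00:30 UTC − 5h30m = 19:00 Fenion (rolling into the previous day, 3 November 2021).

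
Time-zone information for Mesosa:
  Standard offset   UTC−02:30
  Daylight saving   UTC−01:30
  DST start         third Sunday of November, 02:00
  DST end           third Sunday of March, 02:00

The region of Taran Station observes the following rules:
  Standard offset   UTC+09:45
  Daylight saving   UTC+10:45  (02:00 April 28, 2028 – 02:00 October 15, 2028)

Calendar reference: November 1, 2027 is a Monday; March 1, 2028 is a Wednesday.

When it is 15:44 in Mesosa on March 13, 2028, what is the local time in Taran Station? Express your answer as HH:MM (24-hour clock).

02:59

1 November 2027 is a Monday, so the first Sunday is November 7 and the third is November 21.
1 March 2028 is a Wednesday, so the first Sunday is March 5 and the third is March 19.
March 13, 2028 lies within the daylight-saving period (21 November 2027 – 19 March 2028), so Mesosa is on daylight time, UTC−01:30.
15:44 Mesosa + 1h30m = 17:14 UTC.
At the standard offset (UTC+09:45), 17:14 UTC + 9h45m = 02:59 Taran Station standard time (rolling into the next day, 14 March 2028).
Daylight saving runs 28 April – 15 October; the standard-time date in Taran Station, March 14, 2028, is outside that window, so Taran Station is on standard time at UTC+09:45.
17:14 UTC + 9h45m = 02:59 Taran Station (rolling into the next day, 14 March 2028).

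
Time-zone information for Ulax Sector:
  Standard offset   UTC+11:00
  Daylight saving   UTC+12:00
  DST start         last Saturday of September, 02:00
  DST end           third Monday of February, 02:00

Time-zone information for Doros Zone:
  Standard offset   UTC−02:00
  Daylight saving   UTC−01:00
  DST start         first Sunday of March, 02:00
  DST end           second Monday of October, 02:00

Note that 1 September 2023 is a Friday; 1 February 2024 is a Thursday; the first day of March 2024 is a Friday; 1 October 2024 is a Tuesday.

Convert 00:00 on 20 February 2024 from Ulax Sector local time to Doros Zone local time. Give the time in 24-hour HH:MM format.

11:00

1 September 2023 is a Friday, so Saturdays fall on 2, 9, 16, 23, 30; the last is September 30.
1 February 2024 is a Thursday, so the first Monday is February 5 and the third is February 19.
20 February 2024 does not fall between 30 September 2023 and 19 February 2024, so daylight saving is not in effect and Ulax Sector is at UTC+11:00.
00:00 Ulax Sector − 11h = 13:00 UTC (rolling into the previous day, 19 February 2024).
1 March 2024 is a Friday, so the first Sunday is March 3.
1 October 2024 is a Tuesday, so the first Monday is October 7 and the second is October 14.
At the standard offset (UTC−02:00), 13:00 UTC − 2h = 11:00 Doros Zone standard time.
Daylight saving runs 3 March – 14 October; the standard-time date in Doros Zone, 19 February 2024, is outside that window, so Doros Zone is on standard time at UTC−02:00.
13:00 UTC − 2h = 11:00 Doros Zone.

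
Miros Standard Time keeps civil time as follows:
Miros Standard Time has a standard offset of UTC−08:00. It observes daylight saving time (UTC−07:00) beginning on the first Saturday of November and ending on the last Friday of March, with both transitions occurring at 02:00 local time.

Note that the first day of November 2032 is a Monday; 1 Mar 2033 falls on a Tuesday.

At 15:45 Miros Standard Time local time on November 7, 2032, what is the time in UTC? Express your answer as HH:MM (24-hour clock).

22:45

1 November 2032 is a Monday, so the first Saturday is November 6.
1 March 2033 is a Tuesday, so Fridays fall on 4, 11, 18, 25; the last is March 25.
November 7, 2032 falls between 6 November 2032 and 25 March 2033, so daylight saving is in effect and Miros Standard Time is at UTC−07:00.
15:45 local + 7h = 22:45 UTC.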